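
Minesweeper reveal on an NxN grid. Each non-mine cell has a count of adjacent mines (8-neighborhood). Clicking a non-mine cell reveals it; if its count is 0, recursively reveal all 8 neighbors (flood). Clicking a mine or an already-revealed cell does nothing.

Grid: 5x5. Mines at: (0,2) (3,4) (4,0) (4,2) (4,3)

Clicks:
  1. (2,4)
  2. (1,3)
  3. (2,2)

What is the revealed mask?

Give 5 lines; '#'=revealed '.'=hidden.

Click 1 (2,4) count=1: revealed 1 new [(2,4)] -> total=1
Click 2 (1,3) count=1: revealed 1 new [(1,3)] -> total=2
Click 3 (2,2) count=0: revealed 13 new [(0,0) (0,1) (1,0) (1,1) (1,2) (2,0) (2,1) (2,2) (2,3) (3,0) (3,1) (3,2) (3,3)] -> total=15

Answer: ##...
####.
#####
####.
.....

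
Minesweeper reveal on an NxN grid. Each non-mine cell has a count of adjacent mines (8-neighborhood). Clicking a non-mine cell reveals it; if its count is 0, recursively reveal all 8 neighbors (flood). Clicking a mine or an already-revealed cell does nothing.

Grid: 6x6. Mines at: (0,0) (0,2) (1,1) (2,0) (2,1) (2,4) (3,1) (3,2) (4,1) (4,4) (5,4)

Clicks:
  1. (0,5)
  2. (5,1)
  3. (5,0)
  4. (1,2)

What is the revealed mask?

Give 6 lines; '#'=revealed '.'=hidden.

Answer: ...###
..####
......
......
......
##....

Derivation:
Click 1 (0,5) count=0: revealed 6 new [(0,3) (0,4) (0,5) (1,3) (1,4) (1,5)] -> total=6
Click 2 (5,1) count=1: revealed 1 new [(5,1)] -> total=7
Click 3 (5,0) count=1: revealed 1 new [(5,0)] -> total=8
Click 4 (1,2) count=3: revealed 1 new [(1,2)] -> total=9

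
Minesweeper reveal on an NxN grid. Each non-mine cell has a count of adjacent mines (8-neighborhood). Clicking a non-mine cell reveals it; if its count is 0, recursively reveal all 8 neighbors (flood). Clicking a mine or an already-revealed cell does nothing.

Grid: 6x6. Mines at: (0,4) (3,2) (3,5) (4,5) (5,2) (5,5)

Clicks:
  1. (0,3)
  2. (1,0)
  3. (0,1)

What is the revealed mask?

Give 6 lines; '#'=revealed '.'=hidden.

Click 1 (0,3) count=1: revealed 1 new [(0,3)] -> total=1
Click 2 (1,0) count=0: revealed 17 new [(0,0) (0,1) (0,2) (1,0) (1,1) (1,2) (1,3) (2,0) (2,1) (2,2) (2,3) (3,0) (3,1) (4,0) (4,1) (5,0) (5,1)] -> total=18
Click 3 (0,1) count=0: revealed 0 new [(none)] -> total=18

Answer: ####..
####..
####..
##....
##....
##....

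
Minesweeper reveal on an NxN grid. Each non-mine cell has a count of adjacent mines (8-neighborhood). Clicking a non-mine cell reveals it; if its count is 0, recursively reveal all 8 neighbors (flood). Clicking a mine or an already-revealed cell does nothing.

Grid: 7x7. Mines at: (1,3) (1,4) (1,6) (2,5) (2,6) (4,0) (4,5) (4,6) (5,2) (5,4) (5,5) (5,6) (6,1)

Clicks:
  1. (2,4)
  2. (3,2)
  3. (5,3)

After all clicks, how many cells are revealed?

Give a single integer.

Answer: 21

Derivation:
Click 1 (2,4) count=3: revealed 1 new [(2,4)] -> total=1
Click 2 (3,2) count=0: revealed 19 new [(0,0) (0,1) (0,2) (1,0) (1,1) (1,2) (2,0) (2,1) (2,2) (2,3) (3,0) (3,1) (3,2) (3,3) (3,4) (4,1) (4,2) (4,3) (4,4)] -> total=20
Click 3 (5,3) count=2: revealed 1 new [(5,3)] -> total=21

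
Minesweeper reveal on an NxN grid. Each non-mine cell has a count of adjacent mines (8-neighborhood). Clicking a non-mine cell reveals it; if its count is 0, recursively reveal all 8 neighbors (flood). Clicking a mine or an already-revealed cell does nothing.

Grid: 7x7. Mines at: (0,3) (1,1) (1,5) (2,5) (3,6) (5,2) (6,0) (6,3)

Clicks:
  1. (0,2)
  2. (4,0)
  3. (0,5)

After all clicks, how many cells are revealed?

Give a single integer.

Click 1 (0,2) count=2: revealed 1 new [(0,2)] -> total=1
Click 2 (4,0) count=0: revealed 30 new [(1,2) (1,3) (1,4) (2,0) (2,1) (2,2) (2,3) (2,4) (3,0) (3,1) (3,2) (3,3) (3,4) (3,5) (4,0) (4,1) (4,2) (4,3) (4,4) (4,5) (4,6) (5,0) (5,1) (5,3) (5,4) (5,5) (5,6) (6,4) (6,5) (6,6)] -> total=31
Click 3 (0,5) count=1: revealed 1 new [(0,5)] -> total=32

Answer: 32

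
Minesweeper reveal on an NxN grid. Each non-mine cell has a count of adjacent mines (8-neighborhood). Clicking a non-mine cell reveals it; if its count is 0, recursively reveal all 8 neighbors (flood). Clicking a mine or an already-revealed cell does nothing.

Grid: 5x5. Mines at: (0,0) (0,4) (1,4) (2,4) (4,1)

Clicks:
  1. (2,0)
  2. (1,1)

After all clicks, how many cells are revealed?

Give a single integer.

Answer: 15

Derivation:
Click 1 (2,0) count=0: revealed 15 new [(0,1) (0,2) (0,3) (1,0) (1,1) (1,2) (1,3) (2,0) (2,1) (2,2) (2,3) (3,0) (3,1) (3,2) (3,3)] -> total=15
Click 2 (1,1) count=1: revealed 0 new [(none)] -> total=15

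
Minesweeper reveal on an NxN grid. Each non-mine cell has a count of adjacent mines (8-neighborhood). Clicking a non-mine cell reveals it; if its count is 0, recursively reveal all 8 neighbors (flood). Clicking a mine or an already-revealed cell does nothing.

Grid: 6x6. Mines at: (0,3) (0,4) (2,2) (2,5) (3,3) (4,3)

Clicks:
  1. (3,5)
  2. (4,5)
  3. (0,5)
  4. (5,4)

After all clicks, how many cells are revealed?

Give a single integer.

Answer: 7

Derivation:
Click 1 (3,5) count=1: revealed 1 new [(3,5)] -> total=1
Click 2 (4,5) count=0: revealed 5 new [(3,4) (4,4) (4,5) (5,4) (5,5)] -> total=6
Click 3 (0,5) count=1: revealed 1 new [(0,5)] -> total=7
Click 4 (5,4) count=1: revealed 0 new [(none)] -> total=7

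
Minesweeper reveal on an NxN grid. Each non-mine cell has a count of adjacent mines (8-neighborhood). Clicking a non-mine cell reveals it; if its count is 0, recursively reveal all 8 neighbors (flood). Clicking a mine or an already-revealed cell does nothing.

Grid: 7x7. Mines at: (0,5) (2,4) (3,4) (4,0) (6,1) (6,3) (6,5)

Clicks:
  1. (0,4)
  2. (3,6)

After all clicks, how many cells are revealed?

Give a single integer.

Answer: 11

Derivation:
Click 1 (0,4) count=1: revealed 1 new [(0,4)] -> total=1
Click 2 (3,6) count=0: revealed 10 new [(1,5) (1,6) (2,5) (2,6) (3,5) (3,6) (4,5) (4,6) (5,5) (5,6)] -> total=11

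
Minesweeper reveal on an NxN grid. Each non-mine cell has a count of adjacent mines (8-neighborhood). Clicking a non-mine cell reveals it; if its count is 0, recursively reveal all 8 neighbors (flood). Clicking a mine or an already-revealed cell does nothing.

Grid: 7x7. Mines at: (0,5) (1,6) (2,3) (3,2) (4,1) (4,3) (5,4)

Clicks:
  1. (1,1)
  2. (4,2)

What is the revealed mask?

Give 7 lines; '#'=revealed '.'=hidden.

Answer: #####..
#####..
###....
##.....
..#....
.......
.......

Derivation:
Click 1 (1,1) count=0: revealed 15 new [(0,0) (0,1) (0,2) (0,3) (0,4) (1,0) (1,1) (1,2) (1,3) (1,4) (2,0) (2,1) (2,2) (3,0) (3,1)] -> total=15
Click 2 (4,2) count=3: revealed 1 new [(4,2)] -> total=16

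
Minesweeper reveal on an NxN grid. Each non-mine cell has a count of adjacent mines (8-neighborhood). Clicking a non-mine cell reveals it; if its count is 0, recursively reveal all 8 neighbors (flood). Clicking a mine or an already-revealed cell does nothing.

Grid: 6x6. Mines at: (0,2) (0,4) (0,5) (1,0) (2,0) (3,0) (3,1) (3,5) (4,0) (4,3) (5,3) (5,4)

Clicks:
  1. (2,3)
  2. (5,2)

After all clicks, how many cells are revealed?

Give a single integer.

Click 1 (2,3) count=0: revealed 9 new [(1,2) (1,3) (1,4) (2,2) (2,3) (2,4) (3,2) (3,3) (3,4)] -> total=9
Click 2 (5,2) count=2: revealed 1 new [(5,2)] -> total=10

Answer: 10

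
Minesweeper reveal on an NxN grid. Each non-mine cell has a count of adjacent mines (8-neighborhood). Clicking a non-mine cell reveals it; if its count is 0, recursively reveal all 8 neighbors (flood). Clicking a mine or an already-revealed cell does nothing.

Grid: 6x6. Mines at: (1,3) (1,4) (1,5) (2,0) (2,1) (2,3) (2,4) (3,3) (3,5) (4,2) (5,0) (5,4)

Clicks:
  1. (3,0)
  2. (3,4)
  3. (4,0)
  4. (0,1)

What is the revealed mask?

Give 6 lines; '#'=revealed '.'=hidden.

Answer: ###...
###...
......
#...#.
#.....
......

Derivation:
Click 1 (3,0) count=2: revealed 1 new [(3,0)] -> total=1
Click 2 (3,4) count=4: revealed 1 new [(3,4)] -> total=2
Click 3 (4,0) count=1: revealed 1 new [(4,0)] -> total=3
Click 4 (0,1) count=0: revealed 6 new [(0,0) (0,1) (0,2) (1,0) (1,1) (1,2)] -> total=9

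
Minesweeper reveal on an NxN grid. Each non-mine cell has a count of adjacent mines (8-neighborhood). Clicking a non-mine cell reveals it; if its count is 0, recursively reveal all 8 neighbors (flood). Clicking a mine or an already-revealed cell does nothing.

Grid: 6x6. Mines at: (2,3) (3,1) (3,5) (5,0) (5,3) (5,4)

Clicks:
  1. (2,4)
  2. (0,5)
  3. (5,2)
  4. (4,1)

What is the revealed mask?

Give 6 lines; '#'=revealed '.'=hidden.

Answer: ######
######
###.##
......
.#....
..#...

Derivation:
Click 1 (2,4) count=2: revealed 1 new [(2,4)] -> total=1
Click 2 (0,5) count=0: revealed 16 new [(0,0) (0,1) (0,2) (0,3) (0,4) (0,5) (1,0) (1,1) (1,2) (1,3) (1,4) (1,5) (2,0) (2,1) (2,2) (2,5)] -> total=17
Click 3 (5,2) count=1: revealed 1 new [(5,2)] -> total=18
Click 4 (4,1) count=2: revealed 1 new [(4,1)] -> total=19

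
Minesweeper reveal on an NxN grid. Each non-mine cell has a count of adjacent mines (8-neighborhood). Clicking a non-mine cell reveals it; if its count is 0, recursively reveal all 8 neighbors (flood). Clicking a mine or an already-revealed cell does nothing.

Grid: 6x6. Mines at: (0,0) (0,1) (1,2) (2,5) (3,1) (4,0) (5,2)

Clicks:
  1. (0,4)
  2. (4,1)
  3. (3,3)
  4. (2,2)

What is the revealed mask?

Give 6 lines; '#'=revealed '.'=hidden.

Click 1 (0,4) count=0: revealed 6 new [(0,3) (0,4) (0,5) (1,3) (1,4) (1,5)] -> total=6
Click 2 (4,1) count=3: revealed 1 new [(4,1)] -> total=7
Click 3 (3,3) count=0: revealed 14 new [(2,2) (2,3) (2,4) (3,2) (3,3) (3,4) (3,5) (4,2) (4,3) (4,4) (4,5) (5,3) (5,4) (5,5)] -> total=21
Click 4 (2,2) count=2: revealed 0 new [(none)] -> total=21

Answer: ...###
...###
..###.
..####
.#####
...###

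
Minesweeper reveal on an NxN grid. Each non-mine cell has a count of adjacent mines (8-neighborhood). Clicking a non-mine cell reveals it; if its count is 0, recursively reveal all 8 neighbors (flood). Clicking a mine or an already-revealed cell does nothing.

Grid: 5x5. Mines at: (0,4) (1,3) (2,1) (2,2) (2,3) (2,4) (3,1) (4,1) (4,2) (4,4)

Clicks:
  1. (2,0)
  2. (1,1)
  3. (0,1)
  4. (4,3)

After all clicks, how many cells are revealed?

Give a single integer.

Answer: 8

Derivation:
Click 1 (2,0) count=2: revealed 1 new [(2,0)] -> total=1
Click 2 (1,1) count=2: revealed 1 new [(1,1)] -> total=2
Click 3 (0,1) count=0: revealed 5 new [(0,0) (0,1) (0,2) (1,0) (1,2)] -> total=7
Click 4 (4,3) count=2: revealed 1 new [(4,3)] -> total=8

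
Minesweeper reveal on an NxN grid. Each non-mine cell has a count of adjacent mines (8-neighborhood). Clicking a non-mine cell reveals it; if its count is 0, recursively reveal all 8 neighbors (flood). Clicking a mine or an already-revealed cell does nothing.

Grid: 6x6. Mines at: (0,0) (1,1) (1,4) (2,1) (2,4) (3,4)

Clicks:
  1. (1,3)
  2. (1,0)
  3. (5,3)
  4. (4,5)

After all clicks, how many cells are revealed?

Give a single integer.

Click 1 (1,3) count=2: revealed 1 new [(1,3)] -> total=1
Click 2 (1,0) count=3: revealed 1 new [(1,0)] -> total=2
Click 3 (5,3) count=0: revealed 16 new [(3,0) (3,1) (3,2) (3,3) (4,0) (4,1) (4,2) (4,3) (4,4) (4,5) (5,0) (5,1) (5,2) (5,3) (5,4) (5,5)] -> total=18
Click 4 (4,5) count=1: revealed 0 new [(none)] -> total=18

Answer: 18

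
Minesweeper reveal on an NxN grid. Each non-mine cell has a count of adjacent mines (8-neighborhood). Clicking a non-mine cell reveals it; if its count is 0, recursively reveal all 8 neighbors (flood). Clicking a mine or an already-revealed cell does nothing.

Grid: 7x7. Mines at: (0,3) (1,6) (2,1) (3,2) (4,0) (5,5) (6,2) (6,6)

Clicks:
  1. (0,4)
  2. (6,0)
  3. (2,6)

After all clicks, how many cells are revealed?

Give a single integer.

Answer: 6

Derivation:
Click 1 (0,4) count=1: revealed 1 new [(0,4)] -> total=1
Click 2 (6,0) count=0: revealed 4 new [(5,0) (5,1) (6,0) (6,1)] -> total=5
Click 3 (2,6) count=1: revealed 1 new [(2,6)] -> total=6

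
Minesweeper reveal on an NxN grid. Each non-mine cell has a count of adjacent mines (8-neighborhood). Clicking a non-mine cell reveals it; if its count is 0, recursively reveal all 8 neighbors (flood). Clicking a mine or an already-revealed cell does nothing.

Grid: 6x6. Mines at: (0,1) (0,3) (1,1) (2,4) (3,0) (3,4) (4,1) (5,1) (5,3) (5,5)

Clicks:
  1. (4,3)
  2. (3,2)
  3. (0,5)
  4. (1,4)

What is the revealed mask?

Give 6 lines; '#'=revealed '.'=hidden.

Click 1 (4,3) count=2: revealed 1 new [(4,3)] -> total=1
Click 2 (3,2) count=1: revealed 1 new [(3,2)] -> total=2
Click 3 (0,5) count=0: revealed 4 new [(0,4) (0,5) (1,4) (1,5)] -> total=6
Click 4 (1,4) count=2: revealed 0 new [(none)] -> total=6

Answer: ....##
....##
......
..#...
...#..
......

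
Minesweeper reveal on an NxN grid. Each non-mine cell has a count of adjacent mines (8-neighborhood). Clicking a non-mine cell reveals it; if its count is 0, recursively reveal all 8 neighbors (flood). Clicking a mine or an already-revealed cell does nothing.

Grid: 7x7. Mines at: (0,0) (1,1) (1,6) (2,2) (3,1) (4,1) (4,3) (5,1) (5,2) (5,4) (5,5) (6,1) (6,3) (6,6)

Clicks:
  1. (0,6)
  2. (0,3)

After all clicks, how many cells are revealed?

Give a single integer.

Click 1 (0,6) count=1: revealed 1 new [(0,6)] -> total=1
Click 2 (0,3) count=0: revealed 19 new [(0,2) (0,3) (0,4) (0,5) (1,2) (1,3) (1,4) (1,5) (2,3) (2,4) (2,5) (2,6) (3,3) (3,4) (3,5) (3,6) (4,4) (4,5) (4,6)] -> total=20

Answer: 20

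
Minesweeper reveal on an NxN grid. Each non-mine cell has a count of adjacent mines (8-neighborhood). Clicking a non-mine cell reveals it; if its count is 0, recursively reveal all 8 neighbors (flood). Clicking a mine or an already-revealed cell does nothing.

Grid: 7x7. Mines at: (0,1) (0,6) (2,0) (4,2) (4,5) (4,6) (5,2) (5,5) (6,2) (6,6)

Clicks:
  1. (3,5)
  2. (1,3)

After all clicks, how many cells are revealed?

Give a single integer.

Click 1 (3,5) count=2: revealed 1 new [(3,5)] -> total=1
Click 2 (1,3) count=0: revealed 21 new [(0,2) (0,3) (0,4) (0,5) (1,1) (1,2) (1,3) (1,4) (1,5) (1,6) (2,1) (2,2) (2,3) (2,4) (2,5) (2,6) (3,1) (3,2) (3,3) (3,4) (3,6)] -> total=22

Answer: 22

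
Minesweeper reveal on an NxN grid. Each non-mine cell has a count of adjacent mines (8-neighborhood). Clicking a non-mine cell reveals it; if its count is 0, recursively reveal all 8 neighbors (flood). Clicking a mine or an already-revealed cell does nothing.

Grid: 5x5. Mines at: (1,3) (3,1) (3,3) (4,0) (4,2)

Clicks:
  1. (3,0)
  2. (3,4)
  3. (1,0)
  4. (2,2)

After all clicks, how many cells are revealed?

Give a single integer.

Answer: 11

Derivation:
Click 1 (3,0) count=2: revealed 1 new [(3,0)] -> total=1
Click 2 (3,4) count=1: revealed 1 new [(3,4)] -> total=2
Click 3 (1,0) count=0: revealed 9 new [(0,0) (0,1) (0,2) (1,0) (1,1) (1,2) (2,0) (2,1) (2,2)] -> total=11
Click 4 (2,2) count=3: revealed 0 new [(none)] -> total=11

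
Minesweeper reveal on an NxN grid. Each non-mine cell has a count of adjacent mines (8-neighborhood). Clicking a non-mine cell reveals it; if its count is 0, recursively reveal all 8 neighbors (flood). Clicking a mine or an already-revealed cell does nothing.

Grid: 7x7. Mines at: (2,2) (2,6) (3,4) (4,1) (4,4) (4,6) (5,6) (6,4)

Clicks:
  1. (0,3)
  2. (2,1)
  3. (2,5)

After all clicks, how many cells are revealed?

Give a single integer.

Click 1 (0,3) count=0: revealed 21 new [(0,0) (0,1) (0,2) (0,3) (0,4) (0,5) (0,6) (1,0) (1,1) (1,2) (1,3) (1,4) (1,5) (1,6) (2,0) (2,1) (2,3) (2,4) (2,5) (3,0) (3,1)] -> total=21
Click 2 (2,1) count=1: revealed 0 new [(none)] -> total=21
Click 3 (2,5) count=2: revealed 0 new [(none)] -> total=21

Answer: 21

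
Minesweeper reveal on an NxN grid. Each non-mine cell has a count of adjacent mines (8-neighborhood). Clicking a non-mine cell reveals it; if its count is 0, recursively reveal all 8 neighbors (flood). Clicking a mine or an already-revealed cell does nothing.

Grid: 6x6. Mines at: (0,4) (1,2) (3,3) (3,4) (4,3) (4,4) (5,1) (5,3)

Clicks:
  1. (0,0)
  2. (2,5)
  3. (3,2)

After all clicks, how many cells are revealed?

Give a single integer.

Answer: 14

Derivation:
Click 1 (0,0) count=0: revealed 13 new [(0,0) (0,1) (1,0) (1,1) (2,0) (2,1) (2,2) (3,0) (3,1) (3,2) (4,0) (4,1) (4,2)] -> total=13
Click 2 (2,5) count=1: revealed 1 new [(2,5)] -> total=14
Click 3 (3,2) count=2: revealed 0 new [(none)] -> total=14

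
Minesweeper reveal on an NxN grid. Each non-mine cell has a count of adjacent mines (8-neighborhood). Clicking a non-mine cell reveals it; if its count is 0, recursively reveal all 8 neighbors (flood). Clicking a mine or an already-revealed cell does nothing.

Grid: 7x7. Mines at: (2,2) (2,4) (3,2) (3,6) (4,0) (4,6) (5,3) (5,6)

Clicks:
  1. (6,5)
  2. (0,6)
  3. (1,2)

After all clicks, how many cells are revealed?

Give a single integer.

Answer: 21

Derivation:
Click 1 (6,5) count=1: revealed 1 new [(6,5)] -> total=1
Click 2 (0,6) count=0: revealed 20 new [(0,0) (0,1) (0,2) (0,3) (0,4) (0,5) (0,6) (1,0) (1,1) (1,2) (1,3) (1,4) (1,5) (1,6) (2,0) (2,1) (2,5) (2,6) (3,0) (3,1)] -> total=21
Click 3 (1,2) count=1: revealed 0 new [(none)] -> total=21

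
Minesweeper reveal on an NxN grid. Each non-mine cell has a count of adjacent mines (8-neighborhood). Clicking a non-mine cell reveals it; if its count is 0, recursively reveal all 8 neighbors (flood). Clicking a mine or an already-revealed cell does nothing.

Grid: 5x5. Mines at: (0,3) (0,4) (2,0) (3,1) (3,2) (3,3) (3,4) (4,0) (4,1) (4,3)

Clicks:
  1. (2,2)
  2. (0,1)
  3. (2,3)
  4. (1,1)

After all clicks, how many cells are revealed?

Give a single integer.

Answer: 8

Derivation:
Click 1 (2,2) count=3: revealed 1 new [(2,2)] -> total=1
Click 2 (0,1) count=0: revealed 6 new [(0,0) (0,1) (0,2) (1,0) (1,1) (1,2)] -> total=7
Click 3 (2,3) count=3: revealed 1 new [(2,3)] -> total=8
Click 4 (1,1) count=1: revealed 0 new [(none)] -> total=8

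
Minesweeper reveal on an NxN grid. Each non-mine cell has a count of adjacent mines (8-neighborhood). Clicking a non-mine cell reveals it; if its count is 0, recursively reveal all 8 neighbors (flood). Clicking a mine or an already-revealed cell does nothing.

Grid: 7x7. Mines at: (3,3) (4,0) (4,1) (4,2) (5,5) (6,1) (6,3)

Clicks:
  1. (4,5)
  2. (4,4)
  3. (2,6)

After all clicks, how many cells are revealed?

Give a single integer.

Click 1 (4,5) count=1: revealed 1 new [(4,5)] -> total=1
Click 2 (4,4) count=2: revealed 1 new [(4,4)] -> total=2
Click 3 (2,6) count=0: revealed 28 new [(0,0) (0,1) (0,2) (0,3) (0,4) (0,5) (0,6) (1,0) (1,1) (1,2) (1,3) (1,4) (1,5) (1,6) (2,0) (2,1) (2,2) (2,3) (2,4) (2,5) (2,6) (3,0) (3,1) (3,2) (3,4) (3,5) (3,6) (4,6)] -> total=30

Answer: 30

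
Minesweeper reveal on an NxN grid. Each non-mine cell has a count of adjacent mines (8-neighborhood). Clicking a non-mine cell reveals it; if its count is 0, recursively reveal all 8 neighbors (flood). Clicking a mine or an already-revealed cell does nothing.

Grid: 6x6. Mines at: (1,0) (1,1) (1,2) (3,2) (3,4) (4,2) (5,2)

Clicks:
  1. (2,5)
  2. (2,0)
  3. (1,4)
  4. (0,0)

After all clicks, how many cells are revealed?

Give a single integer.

Click 1 (2,5) count=1: revealed 1 new [(2,5)] -> total=1
Click 2 (2,0) count=2: revealed 1 new [(2,0)] -> total=2
Click 3 (1,4) count=0: revealed 8 new [(0,3) (0,4) (0,5) (1,3) (1,4) (1,5) (2,3) (2,4)] -> total=10
Click 4 (0,0) count=2: revealed 1 new [(0,0)] -> total=11

Answer: 11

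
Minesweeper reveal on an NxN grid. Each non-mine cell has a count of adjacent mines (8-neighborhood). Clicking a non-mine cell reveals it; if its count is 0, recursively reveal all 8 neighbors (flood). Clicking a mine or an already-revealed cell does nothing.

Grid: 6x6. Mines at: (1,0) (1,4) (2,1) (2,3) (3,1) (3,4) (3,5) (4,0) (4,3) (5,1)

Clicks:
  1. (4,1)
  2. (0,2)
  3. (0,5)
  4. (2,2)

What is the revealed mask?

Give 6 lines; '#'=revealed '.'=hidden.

Answer: .###.#
.###..
..#...
......
.#....
......

Derivation:
Click 1 (4,1) count=3: revealed 1 new [(4,1)] -> total=1
Click 2 (0,2) count=0: revealed 6 new [(0,1) (0,2) (0,3) (1,1) (1,2) (1,3)] -> total=7
Click 3 (0,5) count=1: revealed 1 new [(0,5)] -> total=8
Click 4 (2,2) count=3: revealed 1 new [(2,2)] -> total=9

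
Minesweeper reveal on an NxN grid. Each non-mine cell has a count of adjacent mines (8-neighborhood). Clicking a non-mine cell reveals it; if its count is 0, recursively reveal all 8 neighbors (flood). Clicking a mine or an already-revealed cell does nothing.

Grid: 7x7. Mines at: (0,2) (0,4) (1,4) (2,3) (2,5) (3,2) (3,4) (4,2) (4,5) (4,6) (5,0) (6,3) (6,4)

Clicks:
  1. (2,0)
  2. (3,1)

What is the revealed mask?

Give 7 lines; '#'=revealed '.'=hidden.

Click 1 (2,0) count=0: revealed 10 new [(0,0) (0,1) (1,0) (1,1) (2,0) (2,1) (3,0) (3,1) (4,0) (4,1)] -> total=10
Click 2 (3,1) count=2: revealed 0 new [(none)] -> total=10

Answer: ##.....
##.....
##.....
##.....
##.....
.......
.......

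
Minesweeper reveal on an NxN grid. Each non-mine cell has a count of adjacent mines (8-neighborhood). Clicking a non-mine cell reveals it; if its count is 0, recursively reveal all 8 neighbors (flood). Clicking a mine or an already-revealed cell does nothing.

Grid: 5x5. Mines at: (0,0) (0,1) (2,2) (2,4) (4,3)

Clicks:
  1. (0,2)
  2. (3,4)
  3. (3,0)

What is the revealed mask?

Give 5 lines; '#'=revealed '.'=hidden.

Answer: ..#..
##...
##...
###.#
###..

Derivation:
Click 1 (0,2) count=1: revealed 1 new [(0,2)] -> total=1
Click 2 (3,4) count=2: revealed 1 new [(3,4)] -> total=2
Click 3 (3,0) count=0: revealed 10 new [(1,0) (1,1) (2,0) (2,1) (3,0) (3,1) (3,2) (4,0) (4,1) (4,2)] -> total=12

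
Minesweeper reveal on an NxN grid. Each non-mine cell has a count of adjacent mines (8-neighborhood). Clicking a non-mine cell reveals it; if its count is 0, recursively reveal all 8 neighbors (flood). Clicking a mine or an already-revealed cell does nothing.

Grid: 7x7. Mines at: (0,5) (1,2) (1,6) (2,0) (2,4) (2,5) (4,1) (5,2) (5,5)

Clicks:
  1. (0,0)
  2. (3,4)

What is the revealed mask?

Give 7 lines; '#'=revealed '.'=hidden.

Click 1 (0,0) count=0: revealed 4 new [(0,0) (0,1) (1,0) (1,1)] -> total=4
Click 2 (3,4) count=2: revealed 1 new [(3,4)] -> total=5

Answer: ##.....
##.....
.......
....#..
.......
.......
.......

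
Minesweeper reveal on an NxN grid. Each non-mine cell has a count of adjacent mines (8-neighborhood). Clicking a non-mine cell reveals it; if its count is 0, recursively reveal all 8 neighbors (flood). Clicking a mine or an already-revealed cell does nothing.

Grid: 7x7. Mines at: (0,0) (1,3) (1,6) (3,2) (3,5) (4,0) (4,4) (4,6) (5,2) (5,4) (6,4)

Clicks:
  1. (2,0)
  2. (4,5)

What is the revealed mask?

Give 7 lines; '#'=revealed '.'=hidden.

Click 1 (2,0) count=0: revealed 6 new [(1,0) (1,1) (2,0) (2,1) (3,0) (3,1)] -> total=6
Click 2 (4,5) count=4: revealed 1 new [(4,5)] -> total=7

Answer: .......
##.....
##.....
##.....
.....#.
.......
.......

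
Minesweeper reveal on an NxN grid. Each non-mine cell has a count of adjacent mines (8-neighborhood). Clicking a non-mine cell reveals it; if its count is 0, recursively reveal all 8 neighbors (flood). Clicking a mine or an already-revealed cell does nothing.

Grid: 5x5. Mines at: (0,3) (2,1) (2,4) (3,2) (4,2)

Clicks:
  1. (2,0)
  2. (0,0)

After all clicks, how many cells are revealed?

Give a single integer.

Click 1 (2,0) count=1: revealed 1 new [(2,0)] -> total=1
Click 2 (0,0) count=0: revealed 6 new [(0,0) (0,1) (0,2) (1,0) (1,1) (1,2)] -> total=7

Answer: 7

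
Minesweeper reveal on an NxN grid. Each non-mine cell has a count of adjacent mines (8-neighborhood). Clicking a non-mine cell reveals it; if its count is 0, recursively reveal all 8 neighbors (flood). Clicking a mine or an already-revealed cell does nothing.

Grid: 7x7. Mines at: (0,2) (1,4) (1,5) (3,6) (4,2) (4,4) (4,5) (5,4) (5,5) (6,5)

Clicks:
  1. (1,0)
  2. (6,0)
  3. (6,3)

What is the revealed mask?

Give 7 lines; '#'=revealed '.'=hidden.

Click 1 (1,0) count=0: revealed 24 new [(0,0) (0,1) (1,0) (1,1) (1,2) (1,3) (2,0) (2,1) (2,2) (2,3) (3,0) (3,1) (3,2) (3,3) (4,0) (4,1) (5,0) (5,1) (5,2) (5,3) (6,0) (6,1) (6,2) (6,3)] -> total=24
Click 2 (6,0) count=0: revealed 0 new [(none)] -> total=24
Click 3 (6,3) count=1: revealed 0 new [(none)] -> total=24

Answer: ##.....
####...
####...
####...
##.....
####...
####...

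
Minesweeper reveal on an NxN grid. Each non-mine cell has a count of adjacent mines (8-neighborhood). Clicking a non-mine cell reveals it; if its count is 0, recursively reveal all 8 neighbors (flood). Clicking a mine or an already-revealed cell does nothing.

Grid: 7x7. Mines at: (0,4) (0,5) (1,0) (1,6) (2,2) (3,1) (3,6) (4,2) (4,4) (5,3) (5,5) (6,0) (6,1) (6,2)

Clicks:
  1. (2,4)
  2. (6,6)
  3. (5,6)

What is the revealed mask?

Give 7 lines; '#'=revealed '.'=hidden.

Click 1 (2,4) count=0: revealed 9 new [(1,3) (1,4) (1,5) (2,3) (2,4) (2,5) (3,3) (3,4) (3,5)] -> total=9
Click 2 (6,6) count=1: revealed 1 new [(6,6)] -> total=10
Click 3 (5,6) count=1: revealed 1 new [(5,6)] -> total=11

Answer: .......
...###.
...###.
...###.
.......
......#
......#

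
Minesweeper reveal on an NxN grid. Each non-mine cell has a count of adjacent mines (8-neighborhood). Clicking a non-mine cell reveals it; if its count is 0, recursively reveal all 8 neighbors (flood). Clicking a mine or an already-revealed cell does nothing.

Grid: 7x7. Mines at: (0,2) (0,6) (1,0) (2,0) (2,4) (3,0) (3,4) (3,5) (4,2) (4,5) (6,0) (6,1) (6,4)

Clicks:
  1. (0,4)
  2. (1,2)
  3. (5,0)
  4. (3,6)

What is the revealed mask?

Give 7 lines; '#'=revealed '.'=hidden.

Answer: ...###.
..####.
.......
......#
.......
#......
.......

Derivation:
Click 1 (0,4) count=0: revealed 6 new [(0,3) (0,4) (0,5) (1,3) (1,4) (1,5)] -> total=6
Click 2 (1,2) count=1: revealed 1 new [(1,2)] -> total=7
Click 3 (5,0) count=2: revealed 1 new [(5,0)] -> total=8
Click 4 (3,6) count=2: revealed 1 new [(3,6)] -> total=9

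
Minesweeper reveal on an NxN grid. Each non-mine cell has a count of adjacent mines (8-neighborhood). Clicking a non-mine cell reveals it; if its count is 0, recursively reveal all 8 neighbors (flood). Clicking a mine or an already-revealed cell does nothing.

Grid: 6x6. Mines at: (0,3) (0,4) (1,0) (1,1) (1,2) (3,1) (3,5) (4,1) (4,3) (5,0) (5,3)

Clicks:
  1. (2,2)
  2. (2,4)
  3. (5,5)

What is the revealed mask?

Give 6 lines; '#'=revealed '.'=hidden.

Answer: ......
......
..#.#.
......
....##
....##

Derivation:
Click 1 (2,2) count=3: revealed 1 new [(2,2)] -> total=1
Click 2 (2,4) count=1: revealed 1 new [(2,4)] -> total=2
Click 3 (5,5) count=0: revealed 4 new [(4,4) (4,5) (5,4) (5,5)] -> total=6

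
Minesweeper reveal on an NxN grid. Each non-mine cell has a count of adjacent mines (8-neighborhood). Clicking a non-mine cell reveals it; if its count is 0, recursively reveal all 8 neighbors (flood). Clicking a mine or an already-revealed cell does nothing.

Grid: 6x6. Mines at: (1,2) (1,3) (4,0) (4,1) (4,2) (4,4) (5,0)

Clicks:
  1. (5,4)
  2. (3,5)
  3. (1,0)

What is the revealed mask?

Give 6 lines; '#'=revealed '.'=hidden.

Answer: ##....
##....
##....
##...#
......
....#.

Derivation:
Click 1 (5,4) count=1: revealed 1 new [(5,4)] -> total=1
Click 2 (3,5) count=1: revealed 1 new [(3,5)] -> total=2
Click 3 (1,0) count=0: revealed 8 new [(0,0) (0,1) (1,0) (1,1) (2,0) (2,1) (3,0) (3,1)] -> total=10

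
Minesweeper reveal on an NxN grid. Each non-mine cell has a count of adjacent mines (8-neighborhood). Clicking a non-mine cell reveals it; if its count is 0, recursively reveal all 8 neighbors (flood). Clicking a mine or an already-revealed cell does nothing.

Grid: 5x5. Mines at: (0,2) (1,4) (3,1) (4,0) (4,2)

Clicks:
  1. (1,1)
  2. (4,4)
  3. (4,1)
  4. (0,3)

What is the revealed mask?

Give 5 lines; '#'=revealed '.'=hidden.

Click 1 (1,1) count=1: revealed 1 new [(1,1)] -> total=1
Click 2 (4,4) count=0: revealed 6 new [(2,3) (2,4) (3,3) (3,4) (4,3) (4,4)] -> total=7
Click 3 (4,1) count=3: revealed 1 new [(4,1)] -> total=8
Click 4 (0,3) count=2: revealed 1 new [(0,3)] -> total=9

Answer: ...#.
.#...
...##
...##
.#.##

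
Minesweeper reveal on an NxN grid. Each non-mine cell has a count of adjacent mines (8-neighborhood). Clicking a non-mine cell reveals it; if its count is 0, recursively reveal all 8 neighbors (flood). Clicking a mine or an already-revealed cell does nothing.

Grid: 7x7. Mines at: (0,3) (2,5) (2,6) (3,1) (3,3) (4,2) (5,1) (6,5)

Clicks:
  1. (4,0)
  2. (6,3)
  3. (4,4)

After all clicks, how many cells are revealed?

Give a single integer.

Answer: 8

Derivation:
Click 1 (4,0) count=2: revealed 1 new [(4,0)] -> total=1
Click 2 (6,3) count=0: revealed 6 new [(5,2) (5,3) (5,4) (6,2) (6,3) (6,4)] -> total=7
Click 3 (4,4) count=1: revealed 1 new [(4,4)] -> total=8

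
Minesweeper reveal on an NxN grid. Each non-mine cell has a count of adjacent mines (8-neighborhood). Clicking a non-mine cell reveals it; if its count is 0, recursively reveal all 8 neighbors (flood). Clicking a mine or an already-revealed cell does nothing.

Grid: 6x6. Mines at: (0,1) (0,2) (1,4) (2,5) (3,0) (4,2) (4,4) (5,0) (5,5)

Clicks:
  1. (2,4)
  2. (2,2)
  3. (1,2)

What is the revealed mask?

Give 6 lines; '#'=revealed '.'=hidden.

Click 1 (2,4) count=2: revealed 1 new [(2,4)] -> total=1
Click 2 (2,2) count=0: revealed 9 new [(1,1) (1,2) (1,3) (2,1) (2,2) (2,3) (3,1) (3,2) (3,3)] -> total=10
Click 3 (1,2) count=2: revealed 0 new [(none)] -> total=10

Answer: ......
.###..
.####.
.###..
......
......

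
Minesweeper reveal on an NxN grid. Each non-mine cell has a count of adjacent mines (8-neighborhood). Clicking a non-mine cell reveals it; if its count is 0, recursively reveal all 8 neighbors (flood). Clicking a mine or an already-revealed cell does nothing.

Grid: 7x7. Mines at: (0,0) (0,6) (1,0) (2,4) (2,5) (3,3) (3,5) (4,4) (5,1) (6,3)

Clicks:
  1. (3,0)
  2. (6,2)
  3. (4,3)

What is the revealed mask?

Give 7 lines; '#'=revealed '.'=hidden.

Answer: .......
.......
###....
###....
####...
.......
..#....

Derivation:
Click 1 (3,0) count=0: revealed 9 new [(2,0) (2,1) (2,2) (3,0) (3,1) (3,2) (4,0) (4,1) (4,2)] -> total=9
Click 2 (6,2) count=2: revealed 1 new [(6,2)] -> total=10
Click 3 (4,3) count=2: revealed 1 new [(4,3)] -> total=11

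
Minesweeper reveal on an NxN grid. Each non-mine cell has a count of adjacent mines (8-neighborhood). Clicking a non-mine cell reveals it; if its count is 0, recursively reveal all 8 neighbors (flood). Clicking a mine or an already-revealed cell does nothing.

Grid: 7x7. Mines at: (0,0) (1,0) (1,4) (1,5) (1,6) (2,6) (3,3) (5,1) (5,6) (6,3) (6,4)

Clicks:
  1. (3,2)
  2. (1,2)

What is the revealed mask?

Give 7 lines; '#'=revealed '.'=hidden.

Click 1 (3,2) count=1: revealed 1 new [(3,2)] -> total=1
Click 2 (1,2) count=0: revealed 9 new [(0,1) (0,2) (0,3) (1,1) (1,2) (1,3) (2,1) (2,2) (2,3)] -> total=10

Answer: .###...
.###...
.###...
..#....
.......
.......
.......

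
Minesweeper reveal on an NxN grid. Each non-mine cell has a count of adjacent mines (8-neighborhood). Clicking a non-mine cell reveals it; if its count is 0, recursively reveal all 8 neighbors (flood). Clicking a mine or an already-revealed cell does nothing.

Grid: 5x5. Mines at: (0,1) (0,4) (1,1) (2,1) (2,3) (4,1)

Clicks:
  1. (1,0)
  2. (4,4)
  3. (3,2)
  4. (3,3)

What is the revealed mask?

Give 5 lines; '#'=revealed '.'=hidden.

Answer: .....
#....
.....
..###
..###

Derivation:
Click 1 (1,0) count=3: revealed 1 new [(1,0)] -> total=1
Click 2 (4,4) count=0: revealed 6 new [(3,2) (3,3) (3,4) (4,2) (4,3) (4,4)] -> total=7
Click 3 (3,2) count=3: revealed 0 new [(none)] -> total=7
Click 4 (3,3) count=1: revealed 0 new [(none)] -> total=7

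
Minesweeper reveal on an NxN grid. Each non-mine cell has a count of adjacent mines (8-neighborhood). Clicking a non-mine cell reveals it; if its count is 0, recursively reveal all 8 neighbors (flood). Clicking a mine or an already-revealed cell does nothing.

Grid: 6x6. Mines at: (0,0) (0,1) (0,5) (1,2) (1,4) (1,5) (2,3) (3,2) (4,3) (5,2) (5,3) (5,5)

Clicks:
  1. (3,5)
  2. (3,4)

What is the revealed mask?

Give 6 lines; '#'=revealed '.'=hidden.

Click 1 (3,5) count=0: revealed 6 new [(2,4) (2,5) (3,4) (3,5) (4,4) (4,5)] -> total=6
Click 2 (3,4) count=2: revealed 0 new [(none)] -> total=6

Answer: ......
......
....##
....##
....##
......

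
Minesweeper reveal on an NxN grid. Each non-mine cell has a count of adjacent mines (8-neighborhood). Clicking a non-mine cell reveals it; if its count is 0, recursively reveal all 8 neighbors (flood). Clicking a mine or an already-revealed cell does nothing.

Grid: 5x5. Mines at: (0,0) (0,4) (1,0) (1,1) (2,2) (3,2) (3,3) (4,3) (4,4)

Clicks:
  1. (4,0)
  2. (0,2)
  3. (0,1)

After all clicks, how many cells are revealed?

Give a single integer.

Click 1 (4,0) count=0: revealed 6 new [(2,0) (2,1) (3,0) (3,1) (4,0) (4,1)] -> total=6
Click 2 (0,2) count=1: revealed 1 new [(0,2)] -> total=7
Click 3 (0,1) count=3: revealed 1 new [(0,1)] -> total=8

Answer: 8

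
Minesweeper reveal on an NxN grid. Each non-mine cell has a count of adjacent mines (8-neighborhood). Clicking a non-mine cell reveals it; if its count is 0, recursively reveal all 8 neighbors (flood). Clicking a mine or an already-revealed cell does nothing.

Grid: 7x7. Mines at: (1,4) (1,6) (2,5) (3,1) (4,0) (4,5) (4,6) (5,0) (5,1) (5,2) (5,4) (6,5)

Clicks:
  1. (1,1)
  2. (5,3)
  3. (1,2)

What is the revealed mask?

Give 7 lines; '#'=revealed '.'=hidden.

Answer: ####...
####...
####...
.......
.......
...#...
.......

Derivation:
Click 1 (1,1) count=0: revealed 12 new [(0,0) (0,1) (0,2) (0,3) (1,0) (1,1) (1,2) (1,3) (2,0) (2,1) (2,2) (2,3)] -> total=12
Click 2 (5,3) count=2: revealed 1 new [(5,3)] -> total=13
Click 3 (1,2) count=0: revealed 0 new [(none)] -> total=13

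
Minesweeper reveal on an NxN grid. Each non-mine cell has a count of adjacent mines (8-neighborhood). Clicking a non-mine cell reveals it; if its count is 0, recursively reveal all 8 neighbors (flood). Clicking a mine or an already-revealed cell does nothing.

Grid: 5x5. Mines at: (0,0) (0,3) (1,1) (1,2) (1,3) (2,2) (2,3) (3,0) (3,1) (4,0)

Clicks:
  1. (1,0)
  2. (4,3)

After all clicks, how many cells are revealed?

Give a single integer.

Answer: 7

Derivation:
Click 1 (1,0) count=2: revealed 1 new [(1,0)] -> total=1
Click 2 (4,3) count=0: revealed 6 new [(3,2) (3,3) (3,4) (4,2) (4,3) (4,4)] -> total=7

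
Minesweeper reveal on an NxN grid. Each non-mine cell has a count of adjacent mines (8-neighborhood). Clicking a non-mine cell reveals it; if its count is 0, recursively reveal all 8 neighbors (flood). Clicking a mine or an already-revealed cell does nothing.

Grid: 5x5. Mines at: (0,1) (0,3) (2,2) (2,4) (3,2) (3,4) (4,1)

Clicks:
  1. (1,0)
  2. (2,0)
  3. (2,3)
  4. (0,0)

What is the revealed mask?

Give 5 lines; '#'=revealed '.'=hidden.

Answer: #....
##...
##.#.
##...
.....

Derivation:
Click 1 (1,0) count=1: revealed 1 new [(1,0)] -> total=1
Click 2 (2,0) count=0: revealed 5 new [(1,1) (2,0) (2,1) (3,0) (3,1)] -> total=6
Click 3 (2,3) count=4: revealed 1 new [(2,3)] -> total=7
Click 4 (0,0) count=1: revealed 1 new [(0,0)] -> total=8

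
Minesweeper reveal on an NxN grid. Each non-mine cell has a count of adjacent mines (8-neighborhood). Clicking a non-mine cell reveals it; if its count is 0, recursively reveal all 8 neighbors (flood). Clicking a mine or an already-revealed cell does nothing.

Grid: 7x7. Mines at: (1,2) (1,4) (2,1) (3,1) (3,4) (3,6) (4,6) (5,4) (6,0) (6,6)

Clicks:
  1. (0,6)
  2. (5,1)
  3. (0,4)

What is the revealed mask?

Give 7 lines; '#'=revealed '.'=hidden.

Answer: ....###
.....##
.....##
.......
.......
.#.....
.......

Derivation:
Click 1 (0,6) count=0: revealed 6 new [(0,5) (0,6) (1,5) (1,6) (2,5) (2,6)] -> total=6
Click 2 (5,1) count=1: revealed 1 new [(5,1)] -> total=7
Click 3 (0,4) count=1: revealed 1 new [(0,4)] -> total=8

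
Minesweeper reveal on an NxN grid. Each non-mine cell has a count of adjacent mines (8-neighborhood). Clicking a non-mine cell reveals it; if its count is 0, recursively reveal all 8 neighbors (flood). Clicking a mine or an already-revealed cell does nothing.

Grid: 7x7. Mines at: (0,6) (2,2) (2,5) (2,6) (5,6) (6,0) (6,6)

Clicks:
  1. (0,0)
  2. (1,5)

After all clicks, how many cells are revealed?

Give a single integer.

Click 1 (0,0) count=0: revealed 37 new [(0,0) (0,1) (0,2) (0,3) (0,4) (0,5) (1,0) (1,1) (1,2) (1,3) (1,4) (1,5) (2,0) (2,1) (3,0) (3,1) (3,2) (3,3) (3,4) (3,5) (4,0) (4,1) (4,2) (4,3) (4,4) (4,5) (5,0) (5,1) (5,2) (5,3) (5,4) (5,5) (6,1) (6,2) (6,3) (6,4) (6,5)] -> total=37
Click 2 (1,5) count=3: revealed 0 new [(none)] -> total=37

Answer: 37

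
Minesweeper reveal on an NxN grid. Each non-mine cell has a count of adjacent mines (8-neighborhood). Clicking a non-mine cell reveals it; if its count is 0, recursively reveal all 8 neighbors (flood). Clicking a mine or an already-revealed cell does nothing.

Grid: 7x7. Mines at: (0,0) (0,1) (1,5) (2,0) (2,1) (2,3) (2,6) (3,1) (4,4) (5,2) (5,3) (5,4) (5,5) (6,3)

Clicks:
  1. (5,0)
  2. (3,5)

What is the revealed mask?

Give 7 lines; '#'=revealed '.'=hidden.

Click 1 (5,0) count=0: revealed 6 new [(4,0) (4,1) (5,0) (5,1) (6,0) (6,1)] -> total=6
Click 2 (3,5) count=2: revealed 1 new [(3,5)] -> total=7

Answer: .......
.......
.......
.....#.
##.....
##.....
##.....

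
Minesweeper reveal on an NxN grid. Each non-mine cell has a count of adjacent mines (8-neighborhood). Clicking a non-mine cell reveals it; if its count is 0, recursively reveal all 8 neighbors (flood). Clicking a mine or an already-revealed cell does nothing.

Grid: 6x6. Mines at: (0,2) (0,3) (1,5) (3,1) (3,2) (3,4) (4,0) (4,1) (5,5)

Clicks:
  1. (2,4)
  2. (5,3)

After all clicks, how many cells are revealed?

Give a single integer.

Answer: 7

Derivation:
Click 1 (2,4) count=2: revealed 1 new [(2,4)] -> total=1
Click 2 (5,3) count=0: revealed 6 new [(4,2) (4,3) (4,4) (5,2) (5,3) (5,4)] -> total=7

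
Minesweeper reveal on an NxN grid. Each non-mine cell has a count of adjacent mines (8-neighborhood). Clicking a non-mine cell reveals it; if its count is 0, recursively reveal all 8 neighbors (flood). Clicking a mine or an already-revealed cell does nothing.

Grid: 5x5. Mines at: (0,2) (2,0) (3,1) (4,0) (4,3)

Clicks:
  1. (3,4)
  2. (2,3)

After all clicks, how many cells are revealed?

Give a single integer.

Answer: 11

Derivation:
Click 1 (3,4) count=1: revealed 1 new [(3,4)] -> total=1
Click 2 (2,3) count=0: revealed 10 new [(0,3) (0,4) (1,2) (1,3) (1,4) (2,2) (2,3) (2,4) (3,2) (3,3)] -> total=11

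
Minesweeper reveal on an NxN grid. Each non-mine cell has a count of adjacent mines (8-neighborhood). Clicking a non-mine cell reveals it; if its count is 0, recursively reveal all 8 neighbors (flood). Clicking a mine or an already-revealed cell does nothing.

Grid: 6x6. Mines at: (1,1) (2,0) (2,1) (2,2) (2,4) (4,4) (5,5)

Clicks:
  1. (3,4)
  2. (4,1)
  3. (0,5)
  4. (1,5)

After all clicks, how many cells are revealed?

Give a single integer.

Click 1 (3,4) count=2: revealed 1 new [(3,4)] -> total=1
Click 2 (4,1) count=0: revealed 12 new [(3,0) (3,1) (3,2) (3,3) (4,0) (4,1) (4,2) (4,3) (5,0) (5,1) (5,2) (5,3)] -> total=13
Click 3 (0,5) count=0: revealed 8 new [(0,2) (0,3) (0,4) (0,5) (1,2) (1,3) (1,4) (1,5)] -> total=21
Click 4 (1,5) count=1: revealed 0 new [(none)] -> total=21

Answer: 21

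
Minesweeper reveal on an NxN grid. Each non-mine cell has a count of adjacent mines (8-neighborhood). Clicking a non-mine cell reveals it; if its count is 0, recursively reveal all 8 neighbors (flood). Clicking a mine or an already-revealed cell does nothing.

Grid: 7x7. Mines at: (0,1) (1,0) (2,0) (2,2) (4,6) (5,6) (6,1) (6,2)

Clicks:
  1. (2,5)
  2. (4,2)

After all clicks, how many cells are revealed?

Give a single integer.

Click 1 (2,5) count=0: revealed 36 new [(0,2) (0,3) (0,4) (0,5) (0,6) (1,2) (1,3) (1,4) (1,5) (1,6) (2,3) (2,4) (2,5) (2,6) (3,0) (3,1) (3,2) (3,3) (3,4) (3,5) (3,6) (4,0) (4,1) (4,2) (4,3) (4,4) (4,5) (5,0) (5,1) (5,2) (5,3) (5,4) (5,5) (6,3) (6,4) (6,5)] -> total=36
Click 2 (4,2) count=0: revealed 0 new [(none)] -> total=36

Answer: 36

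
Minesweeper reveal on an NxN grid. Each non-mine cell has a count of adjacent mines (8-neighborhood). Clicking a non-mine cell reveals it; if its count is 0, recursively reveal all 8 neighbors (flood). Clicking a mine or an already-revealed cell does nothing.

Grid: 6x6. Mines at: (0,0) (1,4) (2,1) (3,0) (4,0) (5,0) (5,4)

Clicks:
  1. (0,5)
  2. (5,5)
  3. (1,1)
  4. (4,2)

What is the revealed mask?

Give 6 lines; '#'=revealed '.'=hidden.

Answer: .....#
.#....
..####
.#####
.#####
.###.#

Derivation:
Click 1 (0,5) count=1: revealed 1 new [(0,5)] -> total=1
Click 2 (5,5) count=1: revealed 1 new [(5,5)] -> total=2
Click 3 (1,1) count=2: revealed 1 new [(1,1)] -> total=3
Click 4 (4,2) count=0: revealed 17 new [(2,2) (2,3) (2,4) (2,5) (3,1) (3,2) (3,3) (3,4) (3,5) (4,1) (4,2) (4,3) (4,4) (4,5) (5,1) (5,2) (5,3)] -> total=20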